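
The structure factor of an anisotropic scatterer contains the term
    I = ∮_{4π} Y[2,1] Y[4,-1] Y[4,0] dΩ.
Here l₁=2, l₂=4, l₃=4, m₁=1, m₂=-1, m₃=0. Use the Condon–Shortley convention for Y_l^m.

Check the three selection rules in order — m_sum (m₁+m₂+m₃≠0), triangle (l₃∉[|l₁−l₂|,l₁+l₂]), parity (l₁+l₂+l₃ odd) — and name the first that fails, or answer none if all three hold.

none

m₁+m₂+m₃ = 1 − 1 + 0 = 0  ✓
triangle: |2−4|=2 ≤ l₃=4 ≤ 2+4=6  ✓
parity: l₁+l₂+l₃ = 10 is even  ✓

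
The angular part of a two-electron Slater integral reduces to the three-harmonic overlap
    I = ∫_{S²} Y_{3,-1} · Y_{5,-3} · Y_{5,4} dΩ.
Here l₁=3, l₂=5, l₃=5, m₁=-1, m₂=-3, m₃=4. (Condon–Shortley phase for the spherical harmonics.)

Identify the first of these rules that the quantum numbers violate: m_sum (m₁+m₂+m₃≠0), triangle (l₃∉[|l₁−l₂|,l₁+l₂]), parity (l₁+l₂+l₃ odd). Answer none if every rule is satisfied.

parity

Σmᵢ = 0  ✓
l₃∈[|l₁−l₂|,l₁+l₂]=[2,8], have l₃=5  ✓
Σlᵢ = 13 ⇒ odd  ✗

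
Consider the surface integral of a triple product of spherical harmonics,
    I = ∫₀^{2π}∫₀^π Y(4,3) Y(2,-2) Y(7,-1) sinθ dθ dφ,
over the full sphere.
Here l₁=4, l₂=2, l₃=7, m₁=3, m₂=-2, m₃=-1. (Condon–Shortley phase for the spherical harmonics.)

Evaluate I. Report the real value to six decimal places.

|4−2|≤7≤4+2 violated ⇒ I = 0

0.000000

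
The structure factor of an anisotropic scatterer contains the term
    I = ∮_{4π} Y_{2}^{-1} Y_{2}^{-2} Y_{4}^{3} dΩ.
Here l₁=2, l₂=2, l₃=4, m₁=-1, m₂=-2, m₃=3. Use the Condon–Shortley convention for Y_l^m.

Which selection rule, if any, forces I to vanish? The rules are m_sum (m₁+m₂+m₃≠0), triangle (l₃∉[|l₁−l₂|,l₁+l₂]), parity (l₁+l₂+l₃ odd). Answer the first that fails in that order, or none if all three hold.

azimuthal sum: -1 − 2 + 3 = 0  ✓
0 ≤ 4 ≤ 4 (triangle on l)  ✓
L = 2 + 2 + 4 = 8 (even)  ✓

none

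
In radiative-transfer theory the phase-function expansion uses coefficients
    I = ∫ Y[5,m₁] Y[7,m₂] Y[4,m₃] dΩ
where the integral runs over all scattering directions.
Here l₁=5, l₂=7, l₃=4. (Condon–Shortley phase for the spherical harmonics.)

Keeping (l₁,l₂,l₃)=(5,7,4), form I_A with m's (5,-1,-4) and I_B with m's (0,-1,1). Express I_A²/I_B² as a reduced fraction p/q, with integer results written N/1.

18/529

Same 5,7,4: normalisation and zero-m 3j drop out of the ratio.
A: Δ: 8! 2! 6! / 17! → 1/6126120; sum: t=0:+1/58060800 = 1/58060800; 3j²(5 7 4; 5 -1 -4) = Δ·Π!·Σ² = 1/4862  (sign +1)
B: Δ: 8! 2! 6! / 17! → 1/6126120; sum: t=3:−1/51840 t=4:+1/27648 t=5:−1/172800 = 23/2073600; 3j²(5 7 4; 0 -1 1) = Δ·Π!·Σ² = 529/87516  (sign -1)
I_A²/I_B² = (1/4862)/(529/87516) = 18/529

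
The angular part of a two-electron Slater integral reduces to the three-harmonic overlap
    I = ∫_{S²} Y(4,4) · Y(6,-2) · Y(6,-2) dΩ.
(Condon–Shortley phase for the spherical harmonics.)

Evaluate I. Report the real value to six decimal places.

Rules hold: Σm=0, L=16 even, 2≤6≤10.
N = 9·13·13 = 1521
Δ = 4!·4!·8!/17! = 1/15315300
Racah Σ t=0..4: t=0:+1/829440 t=1:−1/25920 t=2:+1/9216 t=3:−1/25920 t=4:+1/829440 = 7/207360
⇒ 3j(4 6 6; 0 0 0)² = 28/2431, sgn +1
Racah Σ t=0..0: t=0:+1/331776 = 1/331776
⇒ 3j(4 6 6; 4 -2 -2)² = 490/21879, sgn +1
4πI² = N·(3j₀)²·(3jₘ)² = 13720/34969
I = +1·√(0.392348/4π) = 0.17669755

0.176698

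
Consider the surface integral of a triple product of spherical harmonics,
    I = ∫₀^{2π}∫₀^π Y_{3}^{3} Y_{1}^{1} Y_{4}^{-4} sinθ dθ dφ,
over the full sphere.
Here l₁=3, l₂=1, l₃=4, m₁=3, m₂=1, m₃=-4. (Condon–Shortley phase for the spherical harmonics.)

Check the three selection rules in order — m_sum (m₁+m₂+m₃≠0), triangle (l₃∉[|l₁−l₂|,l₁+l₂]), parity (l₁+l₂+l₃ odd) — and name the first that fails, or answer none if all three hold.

azimuthal sum: 3 + 1 − 4 = 0  ✓
2 ≤ 4 ≤ 4 (triangle on l)  ✓
L = 3 + 1 + 4 = 8 (even)  ✓

none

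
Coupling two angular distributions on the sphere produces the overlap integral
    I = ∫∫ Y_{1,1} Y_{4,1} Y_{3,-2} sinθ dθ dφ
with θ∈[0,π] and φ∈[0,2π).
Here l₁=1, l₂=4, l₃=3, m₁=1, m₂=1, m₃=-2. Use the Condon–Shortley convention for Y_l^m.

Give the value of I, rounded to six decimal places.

Rules hold: Σm=0, L=8 even, 3≤3≤5.
N = 3·9·7 = 189
Δ = 2!·0!·6!/9! = 1/252
Racah Σ t=1..1: t=1:−1/36 = -1/36
⇒ 3j(1 4 3; 0 0 0)² = 4/63, sgn +1
Racah Σ t=0..0: t=0:+1/240 = 1/240
⇒ 3j(1 4 3; 1 1 -2)² = 1/84, sgn -1
4πI² = N·(3j₀)²·(3jₘ)² = 1/7
I = -1·√(0.142857/4π) = -0.10662181

-0.106622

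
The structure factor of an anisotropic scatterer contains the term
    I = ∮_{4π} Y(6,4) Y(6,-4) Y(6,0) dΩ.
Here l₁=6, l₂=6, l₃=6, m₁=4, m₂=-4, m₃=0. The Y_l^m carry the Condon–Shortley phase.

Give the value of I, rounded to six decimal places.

-0.022901

Checks pass: Σm=0; 18 even; l₃=6∈[0,12].
(2·6+1)(2·6+1)(2·6+1) = 2197
Δ: 6! 6! 6! / 19! → 1/325909584
sum: t=0:+1/373248000 t=1:−1/1728000 t=2:+1/110592 t=3:−1/46656 t=4:+1/110592 t=5:−1/1728000 t=6:+1/373248000 = -7/1555200
3j²(6 6 6; 0 0 0) = Δ·Π!·Σ² = 400/46189  (sign -1)
sum: t=0:+1/1658880 t=1:−1/1728000 t=2:+1/24883200 = 1/15552000
3j²(6 6 6; 4 -4 0) = Δ·Π!·Σ² = 16/46189  (sign +1)
combine: 4πI² = 2197·400/46189·16/46189 = 83200/12623809
take √, sign -1: I = -0.02290137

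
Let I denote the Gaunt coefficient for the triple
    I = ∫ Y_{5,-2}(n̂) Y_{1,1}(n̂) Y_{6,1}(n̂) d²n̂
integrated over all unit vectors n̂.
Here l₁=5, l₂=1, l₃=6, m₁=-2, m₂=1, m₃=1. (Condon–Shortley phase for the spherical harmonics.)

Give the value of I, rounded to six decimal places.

-0.129207

m-sum 0 ✓  L=12 even ✓  4≤6≤6 ✓
Π(2lᵢ+1) = 11×3×13 = 429
triangle coeff Δ(5,1,6) = 1/858
Σ_t [0,0]: t=0:+1/14400 = 1/14400
(3j)²=6/143 [(5 1 6; 0 0 0)], sign=+1
Σ_t [0,0]: t=0:+1/60480 = 1/60480
(3j)²=5/429 [(5 1 6; -2 1 1)], sign=-1
⇒ 4πI² = 30/143
I = (-1)√(30/143/(4π)) = -0.12920749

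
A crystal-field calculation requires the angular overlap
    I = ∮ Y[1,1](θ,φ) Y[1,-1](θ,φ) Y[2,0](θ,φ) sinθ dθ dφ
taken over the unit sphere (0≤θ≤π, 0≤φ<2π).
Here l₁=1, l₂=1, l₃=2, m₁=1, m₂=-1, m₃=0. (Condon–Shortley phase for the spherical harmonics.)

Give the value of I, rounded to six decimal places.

Rules hold: Σm=0, L=4 even, 0≤2≤2.
N = 3·3·5 = 45
Δ = 0!·2!·2!/5! = 1/30
Racah Σ t=0..0: t=0:+1/1 = 1/1
⇒ 3j(1 1 2; 0 0 0)² = 2/15, sgn +1
Racah Σ t=0..0: t=0:+1/4 = 1/4
⇒ 3j(1 1 2; 1 -1 0)² = 1/30, sgn +1
4πI² = N·(3j₀)²·(3jₘ)² = 1/5
I = +1·√(0.2/4π) = 0.12615663

0.126157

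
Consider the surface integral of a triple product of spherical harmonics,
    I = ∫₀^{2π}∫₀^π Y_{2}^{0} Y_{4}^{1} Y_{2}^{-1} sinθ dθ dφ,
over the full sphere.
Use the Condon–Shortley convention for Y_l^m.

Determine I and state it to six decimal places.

-0.220728

Checks pass: Σm=0; 8 even; l₃=2∈[2,6].
(2·2+1)(2·4+1)(2·2+1) = 225
Δ: 4! 0! 4! / 9! → 1/630
sum: t=2:+1/16 = 1/16
3j²(2 4 2; 0 0 0) = Δ·Π!·Σ² = 2/35  (sign +1)
sum: t=2:+1/24 = 1/24
3j²(2 4 2; 0 1 -1) = Δ·Π!·Σ² = 1/21  (sign -1)
combine: 4πI² = 225·2/35·1/21 = 30/49
take √, sign -1: I = -0.22072812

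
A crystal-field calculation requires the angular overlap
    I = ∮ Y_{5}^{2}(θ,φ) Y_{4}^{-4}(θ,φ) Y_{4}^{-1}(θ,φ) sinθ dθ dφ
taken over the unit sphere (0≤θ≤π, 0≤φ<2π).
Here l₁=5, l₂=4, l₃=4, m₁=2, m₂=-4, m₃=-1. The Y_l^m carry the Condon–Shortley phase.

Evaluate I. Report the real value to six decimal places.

0.000000

m-sum = 2 − 4 − 1 = -3 ≠ 0 ⇒ I = 0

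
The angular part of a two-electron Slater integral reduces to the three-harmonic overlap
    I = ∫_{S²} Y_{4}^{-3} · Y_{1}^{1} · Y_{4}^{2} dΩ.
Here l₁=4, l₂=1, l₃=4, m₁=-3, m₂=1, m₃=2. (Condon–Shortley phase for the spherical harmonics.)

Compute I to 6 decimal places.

Σlᵢ=9 odd — θ-integrand is odd under cosθ→−cosθ; I=0

0.000000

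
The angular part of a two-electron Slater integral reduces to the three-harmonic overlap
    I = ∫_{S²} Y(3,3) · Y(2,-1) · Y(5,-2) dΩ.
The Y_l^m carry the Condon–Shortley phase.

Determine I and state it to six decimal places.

0.063396

Checks pass: Σm=0; 10 even; l₃=5∈[1,5].
(2·3+1)(2·2+1)(2·5+1) = 385
Δ: 0! 6! 4! / 11! → 1/2310
sum: t=0:+1/144 = 1/144
3j²(3 2 5; 0 0 0) = Δ·Π!·Σ² = 10/231  (sign -1)
sum: t=0:+1/4320 = 1/4320
3j²(3 2 5; 3 -1 -2) = Δ·Π!·Σ² = 1/330  (sign -1)
combine: 4πI² = 385·10/231·1/330 = 5/99
take √, sign +1: I = 0.06339609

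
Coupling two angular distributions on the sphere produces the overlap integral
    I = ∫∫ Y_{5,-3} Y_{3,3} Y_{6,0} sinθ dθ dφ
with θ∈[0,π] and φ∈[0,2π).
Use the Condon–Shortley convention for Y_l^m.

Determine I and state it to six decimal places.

-0.110086

m-sum 0 ✓  L=14 even ✓  2≤6≤8 ✓
Π(2lᵢ+1) = 11×7×13 = 1001
triangle coeff Δ(5,3,6) = 1/675675
Σ_t [0,2]: t=0:+1/8640 t=1:−1/2304 t=2:+1/8640 = -7/34560
(3j)²=7/429 [(5 3 6; 0 0 0)], sign=-1
Σ_t [2,2]: t=2:+1/69120 = 1/69120
(3j)²=4/429 [(5 3 6; -3 3 0)], sign=+1
⇒ 4πI² = 196/1287
I = (-1)√(196/1287/(4π)) = -0.11008644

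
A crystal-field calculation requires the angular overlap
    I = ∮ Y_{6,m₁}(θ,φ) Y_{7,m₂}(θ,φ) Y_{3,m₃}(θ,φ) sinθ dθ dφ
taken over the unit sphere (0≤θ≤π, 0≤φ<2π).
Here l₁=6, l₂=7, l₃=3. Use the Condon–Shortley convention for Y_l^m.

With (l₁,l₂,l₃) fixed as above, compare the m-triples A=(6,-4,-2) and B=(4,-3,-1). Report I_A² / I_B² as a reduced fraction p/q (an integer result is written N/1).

l's match ⇒ only the (l;m) 3-j factors differ between A and B.
A: triangle coeff Δ(6,7,3) = 1/2042040; Σ_t [0,0]: t=0:+1/43545600 = 1/43545600; (3j)²=11/3094 [(6 7 3; 6 -4 -2)], sign=-1
B: triangle coeff Δ(6,7,3) = 1/2042040; Σ_t [0,2]: t=0:+1/174182400 t=1:−1/2177280 t=2:+1/645120 = 191/174182400; (3j)²=36481/2042040 [(6 7 3; 4 -3 -1)], sign=+1
I_A²/I_B² = (11/3094)/(36481/2042040) = 7260/36481

7260/36481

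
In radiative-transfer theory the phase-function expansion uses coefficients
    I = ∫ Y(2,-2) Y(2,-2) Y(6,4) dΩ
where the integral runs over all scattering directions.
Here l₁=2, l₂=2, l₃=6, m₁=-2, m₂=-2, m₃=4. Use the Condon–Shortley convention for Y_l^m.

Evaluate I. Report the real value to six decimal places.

0.000000

triangle: need 0≤l₃≤4, have 6; I=0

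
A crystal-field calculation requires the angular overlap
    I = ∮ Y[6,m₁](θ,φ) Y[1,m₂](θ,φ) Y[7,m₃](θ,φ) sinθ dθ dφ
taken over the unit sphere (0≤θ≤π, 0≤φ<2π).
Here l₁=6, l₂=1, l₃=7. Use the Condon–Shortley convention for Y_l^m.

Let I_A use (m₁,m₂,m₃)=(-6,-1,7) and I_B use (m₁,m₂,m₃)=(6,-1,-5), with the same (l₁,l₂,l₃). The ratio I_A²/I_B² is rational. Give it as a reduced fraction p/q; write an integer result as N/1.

91/1

l's match ⇒ only the (l;m) 3-j factors differ between A and B.
A: triangle coeff Δ(6,1,7) = 1/1365; Σ_t [0,0]: t=0:+1/958003200 = 1/958003200; (3j)²=1/15 [(6 1 7; -6 -1 7)], sign=+1
B: triangle coeff Δ(6,1,7) = 1/1365; Σ_t [0,0]: t=0:+1/958003200 = 1/958003200; (3j)²=1/1365 [(6 1 7; 6 -1 -5)], sign=+1
I_A²/I_B² = (1/15)/(1/1365) = 91/1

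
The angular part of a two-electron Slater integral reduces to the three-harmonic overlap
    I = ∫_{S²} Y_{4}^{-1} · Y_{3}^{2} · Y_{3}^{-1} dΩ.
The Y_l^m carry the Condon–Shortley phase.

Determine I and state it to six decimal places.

0.145070

Rules hold: Σm=0, L=10 even, 1≤3≤7.
N = 9·7·7 = 441
Δ = 4!·4!·2!/11! = 1/34650
Racah Σ t=1..3: t=1:−1/72 t=2:+1/16 t=3:−1/72 = 5/144
⇒ 3j(4 3 3; 0 0 0)² = 2/77, sgn -1
Racah Σ t=3..4: t=3:−1/48 t=4:+1/144 = -1/72
⇒ 3j(4 3 3; -1 2 -1)² = 16/693, sgn -1
4πI² = N·(3j₀)²·(3jₘ)² = 32/121
I = +1·√(0.264463/4π) = 0.14506992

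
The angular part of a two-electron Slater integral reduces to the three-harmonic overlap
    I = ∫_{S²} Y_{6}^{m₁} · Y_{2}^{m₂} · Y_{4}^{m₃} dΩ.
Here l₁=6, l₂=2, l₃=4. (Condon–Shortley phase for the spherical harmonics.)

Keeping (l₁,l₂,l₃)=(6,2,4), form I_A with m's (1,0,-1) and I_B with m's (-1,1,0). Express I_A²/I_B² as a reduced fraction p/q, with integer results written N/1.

Same 6,2,4: normalisation and zero-m 3j drop out of the ratio.
A: Δ: 4! 8! 0! / 13! → 1/6435; sum: t=2:+1/2880 = 1/2880; 3j²(6 2 4; 1 0 -1) = Δ·Π!·Σ² = 14/429  (sign -1)
B: Δ: 4! 8! 0! / 13! → 1/6435; sum: t=3:−1/3456 = -1/3456; 3j²(6 2 4; -1 1 0) = Δ·Π!·Σ² = 35/1287  (sign -1)
I_A²/I_B² = (14/429)/(35/1287) = 6/5

6/5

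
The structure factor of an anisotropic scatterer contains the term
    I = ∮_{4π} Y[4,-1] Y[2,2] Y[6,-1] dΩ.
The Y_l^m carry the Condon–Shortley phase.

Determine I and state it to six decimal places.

Checks pass: Σm=0; 12 even; l₃=6∈[2,6].
(2·4+1)(2·2+1)(2·6+1) = 585
Δ: 0! 8! 4! / 13! → 1/6435
sum: t=0:+1/2304 = 1/2304
3j²(4 2 6; 0 0 0) = Δ·Π!·Σ² = 5/143  (sign +1)
sum: t=0:+1/17280 = 1/17280
3j²(4 2 6; -1 2 -1) = Δ·Π!·Σ² = 7/1287  (sign -1)
combine: 4πI² = 585·5/143·7/1287 = 175/1573
take √, sign -1: I = -0.09409136

-0.094091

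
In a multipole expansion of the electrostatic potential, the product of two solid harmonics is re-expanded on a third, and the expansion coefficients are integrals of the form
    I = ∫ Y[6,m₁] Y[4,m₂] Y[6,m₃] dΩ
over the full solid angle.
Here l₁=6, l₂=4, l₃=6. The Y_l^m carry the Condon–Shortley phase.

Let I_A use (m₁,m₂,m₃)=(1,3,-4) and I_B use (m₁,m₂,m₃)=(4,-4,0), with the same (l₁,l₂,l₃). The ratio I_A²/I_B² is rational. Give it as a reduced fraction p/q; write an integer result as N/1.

25/21

Shared (l₁,l₂,l₃)=(6,4,6): N and (l;000)² cancel in I_A²/I_B².
A: Δ = 4!·8!·4!/17! = 1/15315300; Racah Σ t=3..4: t=3:−1/207360 t=4:+1/725760 = -1/290304; ⇒ 3j(6 4 6; 1 3 -4)² = 125/7293, sgn -1
B: Δ = 4!·8!·4!/17! = 1/15315300; Racah Σ t=0..0: t=0:+1/829440 = 1/829440; ⇒ 3j(6 4 6; 4 -4 0)² = 35/2431, sgn +1
I_A²/I_B² = (125/7293)/(35/2431) = 25/21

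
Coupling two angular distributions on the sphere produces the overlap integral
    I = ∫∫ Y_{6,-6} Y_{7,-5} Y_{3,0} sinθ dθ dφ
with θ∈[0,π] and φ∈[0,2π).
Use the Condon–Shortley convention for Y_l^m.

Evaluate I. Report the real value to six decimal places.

0.000000

Σmᵢ = -11 ≠ 0, so the φ-integral vanishes; I = 0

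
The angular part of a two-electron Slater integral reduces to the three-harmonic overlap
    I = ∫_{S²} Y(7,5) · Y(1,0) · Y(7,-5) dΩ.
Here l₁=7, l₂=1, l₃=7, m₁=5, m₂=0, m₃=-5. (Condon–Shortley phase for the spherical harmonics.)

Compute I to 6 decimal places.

0.000000

l₁+l₂+l₃=15 is odd: 3j(l;000)=0 ⇒ I=0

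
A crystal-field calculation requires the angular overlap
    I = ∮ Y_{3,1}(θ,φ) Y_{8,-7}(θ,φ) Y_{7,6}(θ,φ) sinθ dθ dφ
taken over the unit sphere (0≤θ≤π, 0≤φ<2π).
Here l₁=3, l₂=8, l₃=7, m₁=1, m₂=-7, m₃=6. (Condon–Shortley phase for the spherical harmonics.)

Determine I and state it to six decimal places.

0.061743

m-sum 0 ✓  L=18 even ✓  5≤7≤11 ✓
Π(2lᵢ+1) = 7×17×15 = 1785
triangle coeff Δ(3,8,7) = 1/5290740
Σ_t [1,3]: t=1:−1/7257600 t=2:+1/2073600 t=3:−1/7257600 = 1/4838400
(3j)²=252/20995 [(3 8 7; 0 0 0)], sign=-1
Σ_t [0,1]: t=0:+1/1916006400 t=1:−1/2874009600 = 1/5748019200
(3j)²=13/5814 [(3 8 7; 1 -7 6)], sign=-1
⇒ 4πI² = 294/6137
I = (+1)√(294/6137/(4π)) = 0.06174342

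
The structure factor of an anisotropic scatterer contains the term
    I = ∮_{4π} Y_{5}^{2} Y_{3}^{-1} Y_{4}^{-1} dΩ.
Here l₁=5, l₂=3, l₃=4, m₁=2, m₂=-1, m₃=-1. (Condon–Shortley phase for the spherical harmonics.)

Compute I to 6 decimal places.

Rules hold: Σm=0, L=12 even, 2≤4≤8.
N = 11·7·9 = 693
Δ = 4!·6!·2!/13! = 1/180180
Racah Σ t=1..3: t=1:−1/576 t=2:+1/144 t=3:−1/576 = 1/288
⇒ 3j(5 3 4; 0 0 0)² = 20/1001, sgn +1
Racah Σ t=0..2: t=0:+1/1728 t=1:−1/288 t=2:+1/960 = -1/540
⇒ 3j(5 3 4; 2 -1 -1)² = 128/6435, sgn +1
4πI² = N·(3j₀)²·(3jₘ)² = 512/1859
I = +1·√(0.275417/4π) = 0.14804384

0.148044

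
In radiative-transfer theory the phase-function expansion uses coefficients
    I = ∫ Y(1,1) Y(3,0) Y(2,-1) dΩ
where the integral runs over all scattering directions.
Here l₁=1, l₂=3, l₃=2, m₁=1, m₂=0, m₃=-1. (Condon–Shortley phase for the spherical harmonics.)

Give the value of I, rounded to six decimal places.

Checks pass: Σm=0; 6 even; l₃=2∈[2,4].
(2·1+1)(2·3+1)(2·2+1) = 105
Δ: 2! 0! 4! / 7! → 1/105
sum: t=1:−1/4 = -1/4
3j²(1 3 2; 0 0 0) = Δ·Π!·Σ² = 3/35  (sign -1)
sum: t=0:+1/12 = 1/12
3j²(1 3 2; 1 0 -1) = Δ·Π!·Σ² = 1/35  (sign -1)
combine: 4πI² = 105·3/35·1/35 = 9/35
take √, sign +1: I = 0.14304817

0.143048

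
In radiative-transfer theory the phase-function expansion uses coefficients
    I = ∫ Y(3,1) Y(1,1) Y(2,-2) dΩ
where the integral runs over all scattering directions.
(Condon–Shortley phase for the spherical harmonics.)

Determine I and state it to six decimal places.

-0.082589

Rules hold: Σm=0, L=6 even, 2≤2≤4.
N = 7·3·5 = 105
Δ = 2!·4!·0!/7! = 1/105
Racah Σ t=1..1: t=1:−1/4 = -1/4
⇒ 3j(3 1 2; 0 0 0)² = 3/35, sgn -1
Racah Σ t=2..2: t=2:+1/48 = 1/48
⇒ 3j(3 1 2; 1 1 -2)² = 1/105, sgn +1
4πI² = N·(3j₀)²·(3jₘ)² = 3/35
I = -1·√(0.0857143/4π) = -0.08258890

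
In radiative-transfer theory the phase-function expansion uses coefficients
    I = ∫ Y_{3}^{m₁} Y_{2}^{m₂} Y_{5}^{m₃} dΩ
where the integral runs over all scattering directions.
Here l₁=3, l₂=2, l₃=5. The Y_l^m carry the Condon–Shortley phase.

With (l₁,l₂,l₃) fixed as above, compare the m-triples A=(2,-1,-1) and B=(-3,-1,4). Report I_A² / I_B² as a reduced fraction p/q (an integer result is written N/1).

2/7

Same 3,2,5: normalisation and zero-m 3j drop out of the ratio.
A: Δ: 0! 6! 4! / 11! → 1/2310; sum: t=0:+1/720 = 1/720; 3j²(3 2 5; 2 -1 -1) = Δ·Π!·Σ² = 4/385  (sign +1)
B: Δ: 0! 6! 4! / 11! → 1/2310; sum: t=0:+1/4320 = 1/4320; 3j²(3 2 5; -3 -1 4) = Δ·Π!·Σ² = 2/55  (sign -1)
I_A²/I_B² = (4/385)/(2/55) = 2/7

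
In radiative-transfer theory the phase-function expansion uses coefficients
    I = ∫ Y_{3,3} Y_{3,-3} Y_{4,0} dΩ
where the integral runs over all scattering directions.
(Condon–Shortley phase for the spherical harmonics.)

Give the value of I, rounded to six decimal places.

m-sum 0 ✓  L=10 even ✓  0≤4≤6 ✓
Π(2lᵢ+1) = 7×7×9 = 441
triangle coeff Δ(3,3,4) = 1/34650
Σ_t [0,2]: t=0:+1/72 t=1:−1/16 t=2:+1/72 = -5/144
(3j)²=2/77 [(3 3 4; 0 0 0)], sign=-1
Σ_t [0,0]: t=0:+1/1152 = 1/1152
(3j)²=1/154 [(3 3 4; 3 -3 0)], sign=+1
⇒ 4πI² = 9/121
I = (-1)√(9/121/(4π)) = -0.07693494

-0.076935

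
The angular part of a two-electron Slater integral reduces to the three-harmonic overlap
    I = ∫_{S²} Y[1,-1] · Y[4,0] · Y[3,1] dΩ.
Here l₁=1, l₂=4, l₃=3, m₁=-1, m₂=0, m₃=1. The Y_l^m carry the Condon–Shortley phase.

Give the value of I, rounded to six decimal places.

Checks pass: Σm=0; 8 even; l₃=3∈[3,5].
(2·1+1)(2·4+1)(2·3+1) = 189
Δ: 2! 0! 6! / 9! → 1/252
sum: t=1:−1/36 = -1/36
3j²(1 4 3; 0 0 0) = Δ·Π!·Σ² = 4/63  (sign +1)
sum: t=2:+1/96 = 1/96
3j²(1 4 3; -1 0 1) = Δ·Π!·Σ² = 1/42  (sign +1)
combine: 4πI² = 189·4/63·1/42 = 2/7
take √, sign +1: I = 0.15078601

0.150786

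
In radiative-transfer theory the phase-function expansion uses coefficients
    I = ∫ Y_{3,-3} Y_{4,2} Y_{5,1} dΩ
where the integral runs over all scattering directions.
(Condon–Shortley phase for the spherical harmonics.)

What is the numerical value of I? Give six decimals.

Rules hold: Σm=0, L=12 even, 1≤5≤7.
N = 7·9·11 = 693
Δ = 2!·4!·6!/13! = 1/180180
Racah Σ t=0..2: t=0:+1/576 t=1:−1/144 t=2:+1/576 = -1/288
⇒ 3j(3 4 5; 0 0 0)² = 20/1001, sgn +1
Racah Σ t=2..2: t=2:+1/2304 = 1/2304
⇒ 3j(3 4 5; -3 2 1)² = 75/4004, sgn +1
4πI² = N·(3j₀)²·(3jₘ)² = 3375/13013
I = +1·√(0.259356/4π) = 0.14366244

0.143662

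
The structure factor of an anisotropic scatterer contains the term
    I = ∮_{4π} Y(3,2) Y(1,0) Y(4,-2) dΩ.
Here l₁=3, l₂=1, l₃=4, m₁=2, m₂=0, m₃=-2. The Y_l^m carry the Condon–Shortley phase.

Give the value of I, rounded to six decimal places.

0.213244

Rules hold: Σm=0, L=8 even, 2≤4≤4.
N = 7·3·9 = 189
Δ = 0!·6!·2!/9! = 1/252
Racah Σ t=0..0: t=0:+1/36 = 1/36
⇒ 3j(3 1 4; 0 0 0)² = 4/63, sgn +1
Racah Σ t=0..0: t=0:+1/120 = 1/120
⇒ 3j(3 1 4; 2 0 -2)² = 1/21, sgn +1
4πI² = N·(3j₀)²·(3jₘ)² = 4/7
I = +1·√(0.571429/4π) = 0.21324362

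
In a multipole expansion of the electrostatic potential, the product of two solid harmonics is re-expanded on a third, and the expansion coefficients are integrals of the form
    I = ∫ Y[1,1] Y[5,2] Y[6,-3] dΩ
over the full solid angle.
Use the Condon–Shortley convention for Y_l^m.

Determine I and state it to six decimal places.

-0.245154

Checks pass: Σm=0; 12 even; l₃=6∈[4,6].
(2·1+1)(2·5+1)(2·6+1) = 429
Δ: 0! 2! 10! / 13! → 1/858
sum: t=0:+1/14400 = 1/14400
3j²(1 5 6; 0 0 0) = Δ·Π!·Σ² = 6/143  (sign +1)
sum: t=0:+1/60480 = 1/60480
3j²(1 5 6; 1 2 -3) = Δ·Π!·Σ² = 6/143  (sign -1)
combine: 4πI² = 429·6/143·6/143 = 108/143
take √, sign -1: I = -0.24515397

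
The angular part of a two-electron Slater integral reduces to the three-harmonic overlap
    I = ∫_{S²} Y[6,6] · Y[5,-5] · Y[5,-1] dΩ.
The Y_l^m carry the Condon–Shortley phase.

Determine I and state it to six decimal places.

0.096539

m-sum 0 ✓  L=16 even ✓  1≤5≤11 ✓
Π(2lᵢ+1) = 13×11×11 = 1573
triangle coeff Δ(6,5,5) = 1/28588560
Σ_t [1,5]: t=1:−1/345600 t=2:+1/13824 t=3:−1/5184 t=4:+1/13824 t=5:−1/345600 = -7/129600
(3j)²=80/7293 [(6 5 5; 0 0 0)], sign=+1
Σ_t [0,0]: t=0:+1/12441600 = 1/12441600
(3j)²=3/442 [(6 5 5; 6 -5 -1)], sign=+1
⇒ 4πI² = 440/3757
I = (+1)√(440/3757/(4π)) = 0.09653856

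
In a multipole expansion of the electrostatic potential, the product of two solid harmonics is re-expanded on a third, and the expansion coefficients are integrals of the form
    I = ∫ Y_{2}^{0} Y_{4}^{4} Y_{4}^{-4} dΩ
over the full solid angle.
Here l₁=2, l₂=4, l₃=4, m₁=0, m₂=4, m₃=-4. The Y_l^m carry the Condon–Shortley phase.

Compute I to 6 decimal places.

-0.229376

Checks pass: Σm=0; 10 even; l₃=4∈[2,6].
(2·2+1)(2·4+1)(2·4+1) = 405
Δ: 2! 2! 6! / 11! → 1/13860
sum: t=0:+1/192 t=1:−1/36 t=2:+1/192 = -5/288
3j²(2 4 4; 0 0 0) = Δ·Π!·Σ² = 20/693  (sign -1)
sum: t=2:+1/2880 = 1/2880
3j²(2 4 4; 0 4 -4) = Δ·Π!·Σ² = 28/495  (sign +1)
combine: 4πI² = 405·20/693·28/495 = 80/121
take √, sign -1: I = -0.22937568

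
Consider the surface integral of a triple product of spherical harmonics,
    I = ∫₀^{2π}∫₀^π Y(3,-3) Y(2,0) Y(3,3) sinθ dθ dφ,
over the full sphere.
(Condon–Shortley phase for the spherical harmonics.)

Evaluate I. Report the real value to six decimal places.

0.210261

Checks pass: Σm=0; 8 even; l₃=3∈[1,5].
(2·3+1)(2·2+1)(2·3+1) = 245
Δ: 2! 4! 2! / 9! → 1/3780
sum: t=0:+1/24 t=1:−1/4 t=2:+1/24 = -1/6
3j²(3 2 3; 0 0 0) = Δ·Π!·Σ² = 4/105  (sign +1)
sum: t=2:+1/96 = 1/96
3j²(3 2 3; -3 0 3) = Δ·Π!·Σ² = 5/84  (sign +1)
combine: 4πI² = 245·4/105·5/84 = 5/9
take √, sign +1: I = 0.21026104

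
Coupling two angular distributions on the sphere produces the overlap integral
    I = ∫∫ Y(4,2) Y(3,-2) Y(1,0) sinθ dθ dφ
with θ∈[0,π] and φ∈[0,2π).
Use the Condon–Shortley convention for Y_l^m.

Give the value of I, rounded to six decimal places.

0.213244

Checks pass: Σm=0; 8 even; l₃=1∈[1,7].
(2·4+1)(2·3+1)(2·1+1) = 189
Δ: 6! 2! 0! / 9! → 1/252
sum: t=3:−1/36 = -1/36
3j²(4 3 1; 0 0 0) = Δ·Π!·Σ² = 4/63  (sign +1)
sum: t=1:−1/120 = -1/120
3j²(4 3 1; 2 -2 0) = Δ·Π!·Σ² = 1/21  (sign +1)
combine: 4πI² = 189·4/63·1/21 = 4/7
take √, sign +1: I = 0.21324362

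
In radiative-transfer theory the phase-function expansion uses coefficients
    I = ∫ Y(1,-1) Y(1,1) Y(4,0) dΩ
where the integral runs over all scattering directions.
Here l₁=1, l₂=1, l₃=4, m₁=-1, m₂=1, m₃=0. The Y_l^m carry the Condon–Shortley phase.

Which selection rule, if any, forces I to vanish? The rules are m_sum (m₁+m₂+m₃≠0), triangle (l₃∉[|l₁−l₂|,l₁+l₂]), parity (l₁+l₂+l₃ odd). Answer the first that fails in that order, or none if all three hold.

m₁+m₂+m₃ = -1 + 1 + 0 = 0  ✓
triangle: |1−1|=0 ≤ l₃=4 ≤ 1+1=2  ✗
parity: l₁+l₂+l₃ = 6 is even

triangle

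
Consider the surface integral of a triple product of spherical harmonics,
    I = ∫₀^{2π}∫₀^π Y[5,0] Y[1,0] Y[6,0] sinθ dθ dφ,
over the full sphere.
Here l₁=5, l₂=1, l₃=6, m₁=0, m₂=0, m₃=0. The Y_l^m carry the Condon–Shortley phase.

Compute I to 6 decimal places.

Checks pass: Σm=0; 12 even; l₃=6∈[4,6].
(2·5+1)(2·1+1)(2·6+1) = 429
Δ: 0! 10! 2! / 13! → 1/858
sum: t=0:+1/14400 = 1/14400
3j²(5 1 6; 0 0 0) = Δ·Π!·Σ² = 6/143  (sign +1)
(m-triple is (0,0,0) — same symbol as above.)
combine: 4πI² = 429·6/143·6/143 = 108/143
take √, sign +1: I = 0.24515397

0.245154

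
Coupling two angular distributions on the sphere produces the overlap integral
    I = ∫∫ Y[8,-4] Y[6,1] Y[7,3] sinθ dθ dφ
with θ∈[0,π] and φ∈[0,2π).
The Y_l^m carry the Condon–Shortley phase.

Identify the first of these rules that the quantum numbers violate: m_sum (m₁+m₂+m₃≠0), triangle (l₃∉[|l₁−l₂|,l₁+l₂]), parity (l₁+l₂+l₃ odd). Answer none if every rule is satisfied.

parity

m₁+m₂+m₃ = -4 + 1 + 3 = 0  ✓
triangle: |8−6|=2 ≤ l₃=7 ≤ 8+6=14  ✓
parity: l₁+l₂+l₃ = 21 is odd  ✗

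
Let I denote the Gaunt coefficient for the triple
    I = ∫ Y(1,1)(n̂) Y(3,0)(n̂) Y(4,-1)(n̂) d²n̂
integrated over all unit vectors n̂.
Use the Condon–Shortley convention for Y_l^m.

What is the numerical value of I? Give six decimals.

-0.194664

Checks pass: Σm=0; 8 even; l₃=4∈[2,4].
(2·1+1)(2·3+1)(2·4+1) = 189
Δ: 0! 2! 6! / 9! → 1/252
sum: t=0:+1/36 = 1/36
3j²(1 3 4; 0 0 0) = Δ·Π!·Σ² = 4/63  (sign +1)
sum: t=0:+1/72 = 1/72
3j²(1 3 4; 1 0 -1) = Δ·Π!·Σ² = 5/126  (sign -1)
combine: 4πI² = 189·4/63·5/126 = 10/21
take √, sign -1: I = -0.19466390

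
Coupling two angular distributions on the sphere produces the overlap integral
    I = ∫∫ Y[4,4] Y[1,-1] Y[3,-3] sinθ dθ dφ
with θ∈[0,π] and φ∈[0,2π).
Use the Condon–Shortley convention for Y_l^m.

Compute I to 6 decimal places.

0.325735

Rules hold: Σm=0, L=8 even, 3≤3≤5.
N = 9·3·7 = 189
Δ = 2!·6!·0!/9! = 1/252
Racah Σ t=1..1: t=1:−1/36 = -1/36
⇒ 3j(4 1 3; 0 0 0)² = 4/63, sgn +1
Racah Σ t=0..0: t=0:+1/1440 = 1/1440
⇒ 3j(4 1 3; 4 -1 -3)² = 1/9, sgn +1
4πI² = N·(3j₀)²·(3jₘ)² = 4/3
I = +1·√(1.33333/4π) = 0.32573501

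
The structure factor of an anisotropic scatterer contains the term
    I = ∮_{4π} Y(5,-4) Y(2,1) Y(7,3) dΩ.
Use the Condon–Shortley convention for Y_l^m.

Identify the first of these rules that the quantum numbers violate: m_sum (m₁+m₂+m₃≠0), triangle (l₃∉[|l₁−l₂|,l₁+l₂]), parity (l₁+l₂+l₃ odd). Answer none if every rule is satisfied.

Σmᵢ = 0  ✓
l₃∈[|l₁−l₂|,l₁+l₂]=[3,7], have l₃=7  ✓
Σlᵢ = 14 ⇒ even  ✓

none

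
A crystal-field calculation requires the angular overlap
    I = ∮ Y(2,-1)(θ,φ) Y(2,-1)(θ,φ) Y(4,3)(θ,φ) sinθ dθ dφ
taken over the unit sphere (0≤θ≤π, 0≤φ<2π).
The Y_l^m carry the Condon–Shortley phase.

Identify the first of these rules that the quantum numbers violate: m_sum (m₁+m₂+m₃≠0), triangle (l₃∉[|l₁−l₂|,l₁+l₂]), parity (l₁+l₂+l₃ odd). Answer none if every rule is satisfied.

m₁+m₂+m₃ = -1 − 1 + 3 = 1  ✗
triangle: |2−2|=0 ≤ l₃=4 ≤ 2+2=4
parity: l₁+l₂+l₃ = 8 is even

m_sum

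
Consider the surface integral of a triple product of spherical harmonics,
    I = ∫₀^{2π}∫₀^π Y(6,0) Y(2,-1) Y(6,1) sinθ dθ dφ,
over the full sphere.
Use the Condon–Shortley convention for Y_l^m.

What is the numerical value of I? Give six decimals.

m-sum 0 ✓  L=14 even ✓  4≤6≤8 ✓
Π(2lᵢ+1) = 13×5×13 = 845
triangle coeff Δ(6,2,6) = 1/90090
Σ_t [0,2]: t=0:+1/69120 t=1:−1/14400 t=2:+1/69120 = -7/172800
(3j)²=14/715 [(6 2 6; 0 0 0)], sign=-1
Σ_t [0,1]: t=0:+1/34560 t=1:−1/28800 = -1/172800
(3j)²=1/1430 [(6 2 6; 0 -1 1)], sign=+1
⇒ 4πI² = 7/605
I = (-1)√(7/605/(4π)) = -0.03034355

-0.030344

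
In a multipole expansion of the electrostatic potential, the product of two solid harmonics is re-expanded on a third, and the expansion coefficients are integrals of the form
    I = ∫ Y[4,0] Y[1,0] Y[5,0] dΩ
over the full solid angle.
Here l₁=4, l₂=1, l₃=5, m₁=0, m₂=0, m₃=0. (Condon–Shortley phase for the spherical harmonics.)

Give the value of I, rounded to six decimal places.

Checks pass: Σm=0; 10 even; l₃=5∈[3,5].
(2·4+1)(2·1+1)(2·5+1) = 297
Δ: 0! 8! 2! / 11! → 1/495
sum: t=0:+1/576 = 1/576
3j²(4 1 5; 0 0 0) = Δ·Π!·Σ² = 5/99  (sign -1)
(m-triple is (0,0,0) — same symbol as above.)
combine: 4πI² = 297·5/99·5/99 = 25/33
take √, sign +1: I = 0.24553200

0.245532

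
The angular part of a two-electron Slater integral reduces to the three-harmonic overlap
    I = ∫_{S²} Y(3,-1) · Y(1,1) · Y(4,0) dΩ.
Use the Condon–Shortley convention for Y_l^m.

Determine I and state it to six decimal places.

Checks pass: Σm=0; 8 even; l₃=4∈[2,4].
(2·3+1)(2·1+1)(2·4+1) = 189
Δ: 0! 6! 2! / 9! → 1/252
sum: t=0:+1/36 = 1/36
3j²(3 1 4; 0 0 0) = Δ·Π!·Σ² = 4/63  (sign +1)
sum: t=0:+1/96 = 1/96
3j²(3 1 4; -1 1 0) = Δ·Π!·Σ² = 1/42  (sign +1)
combine: 4πI² = 189·4/63·1/42 = 2/7
take √, sign +1: I = 0.15078601

0.150786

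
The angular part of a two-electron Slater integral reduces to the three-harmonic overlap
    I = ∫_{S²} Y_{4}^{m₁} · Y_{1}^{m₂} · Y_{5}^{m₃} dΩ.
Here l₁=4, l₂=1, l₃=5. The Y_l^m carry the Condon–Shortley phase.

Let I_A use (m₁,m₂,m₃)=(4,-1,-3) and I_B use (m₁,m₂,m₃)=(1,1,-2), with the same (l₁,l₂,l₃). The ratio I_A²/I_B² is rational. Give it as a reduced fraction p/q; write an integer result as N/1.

1/21

Shared (l₁,l₂,l₃)=(4,1,5): N and (l;000)² cancel in I_A²/I_B².
A: Δ = 0!·8!·2!/11! = 1/495; Racah Σ t=0..0: t=0:+1/80640 = 1/80640; ⇒ 3j(4 1 5; 4 -1 -3)² = 1/495, sgn +1
B: Δ = 0!·8!·2!/11! = 1/495; Racah Σ t=0..0: t=0:+1/1440 = 1/1440; ⇒ 3j(4 1 5; 1 1 -2)² = 7/165, sgn -1
I_A²/I_B² = (1/495)/(7/165) = 1/21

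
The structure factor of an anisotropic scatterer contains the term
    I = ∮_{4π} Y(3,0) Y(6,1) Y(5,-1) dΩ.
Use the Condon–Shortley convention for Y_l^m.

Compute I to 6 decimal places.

Rules hold: Σm=0, L=14 even, 3≤5≤9.
N = 7·13·11 = 1001
Δ = 4!·2!·8!/15! = 1/675675
Racah Σ t=1..3: t=1:−1/8640 t=2:+1/2304 t=3:−1/8640 = 7/34560
⇒ 3j(3 6 5; 0 0 0)² = 7/429, sgn -1
Racah Σ t=1..3: t=1:−1/17280 t=2:+1/2880 t=3:−1/6912 = 1/6912
⇒ 3j(3 6 5; 0 1 -1)² = 5/429, sgn +1
4πI² = N·(3j₀)²·(3jₘ)² = 245/1287
I = -1·√(0.190365/4π) = -0.12308038

-0.123080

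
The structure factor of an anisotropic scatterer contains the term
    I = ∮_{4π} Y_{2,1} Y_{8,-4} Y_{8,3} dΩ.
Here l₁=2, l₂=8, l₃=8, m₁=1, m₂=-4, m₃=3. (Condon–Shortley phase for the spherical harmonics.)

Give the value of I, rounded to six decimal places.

0.146979

Checks pass: Σm=0; 18 even; l₃=8∈[6,10].
(2·2+1)(2·8+1)(2·8+1) = 1445
Δ: 2! 2! 14! / 19! → 1/348840
sum: t=0:+1/116121600 t=1:−1/25401600 t=2:+1/116121600 = -1/45158400
3j²(2 8 8; 0 0 0) = Δ·Π!·Σ² = 24/1615  (sign -1)
sum: t=0:+1/174182400 t=1:−1/479001600 = 1/273715200
3j²(2 8 8; 1 -4 3) = Δ·Π!·Σ² = 49/3876  (sign -1)
combine: 4πI² = 1445·24/1615·49/3876 = 98/361
take √, sign +1: I = 0.14697873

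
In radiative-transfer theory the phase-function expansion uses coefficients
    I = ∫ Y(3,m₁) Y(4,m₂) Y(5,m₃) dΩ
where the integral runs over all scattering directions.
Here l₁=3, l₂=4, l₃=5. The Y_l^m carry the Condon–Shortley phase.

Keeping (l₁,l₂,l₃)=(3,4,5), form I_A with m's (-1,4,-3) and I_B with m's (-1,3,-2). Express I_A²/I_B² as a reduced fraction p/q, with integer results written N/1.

48/49

Same 3,4,5: normalisation and zero-m 3j drop out of the ratio.
A: Δ: 2! 4! 6! / 13! → 1/180180; sum: t=2:+1/5760 = 1/5760; 3j²(3 4 5; -1 4 -3) = Δ·Π!·Σ² = 56/2145  (sign +1)
B: Δ: 2! 4! 6! / 13! → 1/180180; sum: t=1:−1/4320 t=2:+1/960 = 7/8640; 3j²(3 4 5; -1 3 -2) = Δ·Π!·Σ² = 343/12870  (sign -1)
I_A²/I_B² = (56/2145)/(343/12870) = 48/49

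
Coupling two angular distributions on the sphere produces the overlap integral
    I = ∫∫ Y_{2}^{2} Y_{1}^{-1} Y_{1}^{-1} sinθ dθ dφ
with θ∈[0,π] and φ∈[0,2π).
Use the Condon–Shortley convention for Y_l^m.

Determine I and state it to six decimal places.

0.309019

Rules hold: Σm=0, L=4 even, 1≤1≤3.
N = 5·3·3 = 45
Δ = 2!·2!·0!/5! = 1/30
Racah Σ t=1..1: t=1:−1/1 = -1/1
⇒ 3j(2 1 1; 0 0 0)² = 2/15, sgn +1
Racah Σ t=0..0: t=0:+1/4 = 1/4
⇒ 3j(2 1 1; 2 -1 -1)² = 1/5, sgn +1
4πI² = N·(3j₀)²·(3jₘ)² = 6/5
I = +1·√(1.2/4π) = 0.30901936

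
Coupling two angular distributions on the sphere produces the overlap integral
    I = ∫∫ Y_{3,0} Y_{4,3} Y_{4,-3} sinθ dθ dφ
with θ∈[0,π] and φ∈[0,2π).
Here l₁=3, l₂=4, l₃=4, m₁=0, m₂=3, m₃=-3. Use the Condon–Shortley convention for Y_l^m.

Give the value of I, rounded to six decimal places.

L=11 odd ⇒ parity kills the (l;000) factor ⇒ I = 0

0.000000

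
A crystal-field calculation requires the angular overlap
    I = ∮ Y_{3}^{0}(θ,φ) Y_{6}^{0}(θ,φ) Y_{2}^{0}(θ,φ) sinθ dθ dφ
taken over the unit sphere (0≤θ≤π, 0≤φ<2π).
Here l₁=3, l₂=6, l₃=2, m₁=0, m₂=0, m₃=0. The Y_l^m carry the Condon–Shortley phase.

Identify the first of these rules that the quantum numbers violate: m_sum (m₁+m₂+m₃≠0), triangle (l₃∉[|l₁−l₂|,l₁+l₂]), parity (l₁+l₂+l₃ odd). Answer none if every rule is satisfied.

Σmᵢ = 0  ✓
l₃∈[|l₁−l₂|,l₁+l₂]=[3,9], have l₃=2  ✗
Σlᵢ = 11 ⇒ odd

triangle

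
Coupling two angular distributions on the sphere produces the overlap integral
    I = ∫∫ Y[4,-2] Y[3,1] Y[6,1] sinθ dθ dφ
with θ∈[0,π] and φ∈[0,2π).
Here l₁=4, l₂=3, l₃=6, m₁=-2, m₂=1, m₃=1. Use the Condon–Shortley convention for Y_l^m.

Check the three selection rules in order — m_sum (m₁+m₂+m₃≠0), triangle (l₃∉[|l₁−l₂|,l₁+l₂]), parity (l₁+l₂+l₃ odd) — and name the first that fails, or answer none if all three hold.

Σmᵢ = 0  ✓
l₃∈[|l₁−l₂|,l₁+l₂]=[1,7], have l₃=6  ✓
Σlᵢ = 13 ⇒ odd  ✗

parity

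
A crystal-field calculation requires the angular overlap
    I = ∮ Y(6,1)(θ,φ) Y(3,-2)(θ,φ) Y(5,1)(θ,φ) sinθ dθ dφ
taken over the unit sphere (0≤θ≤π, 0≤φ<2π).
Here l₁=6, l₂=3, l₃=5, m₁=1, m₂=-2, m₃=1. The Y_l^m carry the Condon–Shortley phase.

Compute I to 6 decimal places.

0.134828

m-sum 0 ✓  L=14 even ✓  3≤5≤9 ✓
Π(2lᵢ+1) = 13×7×11 = 1001
triangle coeff Δ(6,3,5) = 1/675675
Σ_t [1,3]: t=1:−1/8640 t=2:+1/2304 t=3:−1/8640 = 7/34560
(3j)²=7/429 [(6 3 5; 0 0 0)], sign=-1
Σ_t [0,1]: t=0:+1/17280 t=1:−1/6912 = -1/11520
(3j)²=2/143 [(6 3 5; 1 -2 1)], sign=-1
⇒ 4πI² = 98/429
I = (+1)√(98/429/(4π)) = 0.13482780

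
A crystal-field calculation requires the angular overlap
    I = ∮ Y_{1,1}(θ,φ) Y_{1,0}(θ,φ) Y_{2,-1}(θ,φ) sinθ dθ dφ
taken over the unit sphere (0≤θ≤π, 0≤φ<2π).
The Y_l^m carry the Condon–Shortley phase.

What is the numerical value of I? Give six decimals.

m-sum 0 ✓  L=4 even ✓  0≤2≤2 ✓
Π(2lᵢ+1) = 3×3×5 = 45
triangle coeff Δ(1,1,2) = 1/30
Σ_t [0,0]: t=0:+1/1 = 1/1
(3j)²=2/15 [(1 1 2; 0 0 0)], sign=+1
Σ_t [0,0]: t=0:+1/2 = 1/2
(3j)²=1/10 [(1 1 2; 1 0 -1)], sign=-1
⇒ 4πI² = 3/5
I = (-1)√(3/5/(4π)) = -0.21850969

-0.218510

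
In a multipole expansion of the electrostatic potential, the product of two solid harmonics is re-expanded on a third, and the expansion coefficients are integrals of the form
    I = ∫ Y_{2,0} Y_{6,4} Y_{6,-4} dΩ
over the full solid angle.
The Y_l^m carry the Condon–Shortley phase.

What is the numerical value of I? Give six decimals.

-0.022938

m-sum 0 ✓  L=14 even ✓  4≤6≤8 ✓
Π(2lᵢ+1) = 5×13×13 = 845
triangle coeff Δ(2,6,6) = 1/90090
Σ_t [0,2]: t=0:+1/69120 t=1:−1/14400 t=2:+1/69120 = -7/172800
(3j)²=14/715 [(2 6 6; 0 0 0)], sign=-1
Σ_t [0,2]: t=0:+1/14515200 t=1:−1/362880 t=2:+1/322560 = 1/2419200
(3j)²=2/5005 [(2 6 6; 0 4 -4)], sign=+1
⇒ 4πI² = 4/605
I = (-1)√(4/605/(4π)) = -0.02293757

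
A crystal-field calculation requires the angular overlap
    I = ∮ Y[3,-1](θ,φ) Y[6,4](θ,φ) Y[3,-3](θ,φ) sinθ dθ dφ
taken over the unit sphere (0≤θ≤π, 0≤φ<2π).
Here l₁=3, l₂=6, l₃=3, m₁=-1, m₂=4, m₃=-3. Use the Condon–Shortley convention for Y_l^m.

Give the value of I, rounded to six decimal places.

0.171787

Checks pass: Σm=0; 12 even; l₃=3∈[3,9].
(2·3+1)(2·6+1)(2·3+1) = 637
Δ: 6! 0! 6! / 13! → 1/12012
sum: t=3:−1/1296 = -1/1296
3j²(3 6 3; 0 0 0) = Δ·Π!·Σ² = 100/3003  (sign +1)
sum: t=4:+1/34560 = 1/34560
3j²(3 6 3; -1 4 -3) = Δ·Π!·Σ² = 5/286  (sign +1)
combine: 4πI² = 637·100/3003·5/286 = 1750/4719
take √, sign +1: I = 0.17178653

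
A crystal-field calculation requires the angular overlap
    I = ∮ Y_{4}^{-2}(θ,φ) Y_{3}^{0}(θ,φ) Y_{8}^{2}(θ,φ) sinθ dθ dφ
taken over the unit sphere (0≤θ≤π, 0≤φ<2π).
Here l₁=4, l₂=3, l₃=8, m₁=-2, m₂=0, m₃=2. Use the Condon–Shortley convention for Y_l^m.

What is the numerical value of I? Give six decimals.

0.000000

triangle: need 1≤l₃≤7, have 8; I=0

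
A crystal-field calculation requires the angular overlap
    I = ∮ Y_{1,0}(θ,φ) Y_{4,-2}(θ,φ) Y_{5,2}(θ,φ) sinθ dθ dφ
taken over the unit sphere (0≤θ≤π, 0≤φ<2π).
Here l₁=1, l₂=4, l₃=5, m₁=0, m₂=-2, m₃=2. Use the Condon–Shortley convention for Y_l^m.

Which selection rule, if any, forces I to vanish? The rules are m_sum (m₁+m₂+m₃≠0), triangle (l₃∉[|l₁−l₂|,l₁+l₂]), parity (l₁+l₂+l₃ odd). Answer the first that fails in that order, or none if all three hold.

none

azimuthal sum: 0 − 2 + 2 = 0  ✓
3 ≤ 5 ≤ 5 (triangle on l)  ✓
L = 1 + 4 + 5 = 10 (even)  ✓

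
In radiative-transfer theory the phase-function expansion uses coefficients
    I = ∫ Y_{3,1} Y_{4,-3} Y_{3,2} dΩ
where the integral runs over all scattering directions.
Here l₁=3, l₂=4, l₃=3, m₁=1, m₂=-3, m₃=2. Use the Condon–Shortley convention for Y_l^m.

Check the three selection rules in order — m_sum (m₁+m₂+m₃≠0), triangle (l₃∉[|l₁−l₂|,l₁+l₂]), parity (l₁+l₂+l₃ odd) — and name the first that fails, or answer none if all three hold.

none

Σmᵢ = 0  ✓
l₃∈[|l₁−l₂|,l₁+l₂]=[1,7], have l₃=3  ✓
Σlᵢ = 10 ⇒ even  ✓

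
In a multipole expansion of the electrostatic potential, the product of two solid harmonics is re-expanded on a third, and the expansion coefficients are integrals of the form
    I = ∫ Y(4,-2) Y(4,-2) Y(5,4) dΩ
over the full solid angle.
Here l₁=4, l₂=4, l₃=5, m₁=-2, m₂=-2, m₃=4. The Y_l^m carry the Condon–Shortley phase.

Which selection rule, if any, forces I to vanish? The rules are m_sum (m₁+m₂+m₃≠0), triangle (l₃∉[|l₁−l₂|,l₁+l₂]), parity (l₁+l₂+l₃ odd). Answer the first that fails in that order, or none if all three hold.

parity

azimuthal sum: -2 − 2 + 4 = 0  ✓
0 ≤ 5 ≤ 8 (triangle on l)  ✓
L = 4 + 4 + 5 = 13 (odd)  ✗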